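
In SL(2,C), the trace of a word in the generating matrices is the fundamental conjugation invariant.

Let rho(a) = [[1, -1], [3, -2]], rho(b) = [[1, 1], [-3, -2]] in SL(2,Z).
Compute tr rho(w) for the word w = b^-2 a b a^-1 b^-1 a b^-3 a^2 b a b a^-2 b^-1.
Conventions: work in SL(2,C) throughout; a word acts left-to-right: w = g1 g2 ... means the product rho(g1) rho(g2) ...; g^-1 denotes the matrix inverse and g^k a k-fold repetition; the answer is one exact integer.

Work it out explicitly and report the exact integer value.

11

rho(b^-1) = [[-2, -1], [3, 1]]
... * rho(b^-1) = [[-2, -1], [3, 1]]  ->  [[1, 1], [-3, -2]]
... * rho(a) = [[1, -1], [3, -2]]  ->  [[4, -3], [-9, 7]]
... * rho(b) = [[1, 1], [-3, -2]]  ->  [[13, 10], [-30, -23]]
... * rho(a^-1) = [[-2, 1], [-3, 1]]  ->  [[-56, 23], [129, -53]]
... * rho(b^-1) = [[-2, -1], [3, 1]]  ->  [[181, 79], [-417, -182]]
... * rho(a) = [[1, -1], [3, -2]]  ->  [[418, -339], [-963, 781]]
... * rho(b^-1) = [[-2, -1], [3, 1]]  ->  [[-1853, -757], [4269, 1744]]
... * rho(b^-1) = [[-2, -1], [3, 1]]  ->  [[1435, 1096], [-3306, -2525]]
... * rho(b^-1) = [[-2, -1], [3, 1]]  ->  [[418, -339], [-963, 781]]
... * rho(a) = [[1, -1], [3, -2]]  ->  [[-599, 260], [1380, -599]]
... * rho(a) = [[1, -1], [3, -2]]  ->  [[181, 79], [-417, -182]]
... * rho(b) = [[1, 1], [-3, -2]]  ->  [[-56, 23], [129, -53]]
... * rho(a) = [[1, -1], [3, -2]]  ->  [[13, 10], [-30, -23]]
... * rho(b) = [[1, 1], [-3, -2]]  ->  [[-17, -7], [39, 16]]
... * rho(a^-1) = [[-2, 1], [-3, 1]]  ->  [[55, -24], [-126, 55]]
... * rho(a^-1) = [[-2, 1], [-3, 1]]  ->  [[-38, 31], [87, -71]]
... * rho(b^-1) = [[-2, -1], [3, 1]]  ->  [[169, 69], [-387, -158]]
tr = 169 + -158 = 11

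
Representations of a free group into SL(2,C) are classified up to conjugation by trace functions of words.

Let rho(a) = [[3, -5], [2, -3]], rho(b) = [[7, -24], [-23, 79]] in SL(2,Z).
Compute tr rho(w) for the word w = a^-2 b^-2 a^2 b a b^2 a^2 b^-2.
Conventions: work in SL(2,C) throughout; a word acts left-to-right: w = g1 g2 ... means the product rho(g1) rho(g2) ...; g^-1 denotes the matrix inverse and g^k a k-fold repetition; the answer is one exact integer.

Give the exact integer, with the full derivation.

-149

rho(a^-1) = [[-3, 5], [-2, 3]]
... * rho(a^-1) = [[-3, 5], [-2, 3]]  ->  [[-1, 0], [0, -1]]
... * rho(b^-1) = [[79, 24], [23, 7]]  ->  [[-79, -24], [-23, -7]]
... * rho(b^-1) = [[79, 24], [23, 7]]  ->  [[-6793, -2064], [-1978, -601]]
... * rho(a) = [[3, -5], [2, -3]]  ->  [[-24507, 40157], [-7136, 11693]]
... * rho(a) = [[3, -5], [2, -3]]  ->  [[6793, 2064], [1978, 601]]
... * rho(b) = [[7, -24], [-23, 79]]  ->  [[79, 24], [23, 7]]
... * rho(a) = [[3, -5], [2, -3]]  ->  [[285, -467], [83, -136]]
... * rho(b) = [[7, -24], [-23, 79]]  ->  [[12736, -43733], [3709, -12736]]
... * rho(b) = [[7, -24], [-23, 79]]  ->  [[1095011, -3760571], [318891, -1095160]]
... * rho(a) = [[3, -5], [2, -3]]  ->  [[-4236109, 5806658], [-1233647, 1691025]]
... * rho(a) = [[3, -5], [2, -3]]  ->  [[-1095011, 3760571], [-318891, 1095160]]
... * rho(b^-1) = [[79, 24], [23, 7]]  ->  [[-12736, 43733], [-3709, 12736]]
... * rho(b^-1) = [[79, 24], [23, 7]]  ->  [[-285, 467], [-83, 136]]
tr = -285 + 136 = -149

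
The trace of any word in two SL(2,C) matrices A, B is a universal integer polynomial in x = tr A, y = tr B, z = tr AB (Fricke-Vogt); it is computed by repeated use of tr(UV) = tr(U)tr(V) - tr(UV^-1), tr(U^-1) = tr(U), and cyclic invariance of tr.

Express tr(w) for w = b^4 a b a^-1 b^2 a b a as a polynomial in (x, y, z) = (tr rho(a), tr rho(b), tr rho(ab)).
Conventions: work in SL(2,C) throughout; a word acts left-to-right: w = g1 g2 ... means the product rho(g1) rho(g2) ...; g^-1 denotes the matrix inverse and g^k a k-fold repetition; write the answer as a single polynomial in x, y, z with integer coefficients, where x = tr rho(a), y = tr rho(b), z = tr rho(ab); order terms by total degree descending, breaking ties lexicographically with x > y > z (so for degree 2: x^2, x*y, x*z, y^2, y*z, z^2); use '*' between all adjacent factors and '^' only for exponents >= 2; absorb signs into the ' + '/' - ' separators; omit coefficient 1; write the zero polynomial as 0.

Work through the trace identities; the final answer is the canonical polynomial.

apply: tr(b a b a) = tr(a b) * tr(a b) - tr(1)   [split at a repeated a] = z^2 - 2
apply: tr(a b a b a b) = tr(b a) * tr(b a b a) - tr(b^-1 a^-1)   [split at a repeated b] = z^3 - 3*z
apply: tr(b a b) = tr(b) * tr(a b) - tr(a)   [square of b] = y*z - x
tr(a b a b a) = tr(a) * tr(b a b a) - tr(b a b)   [square of a] = x*z^2 - y*z - x
use: tr(b a b a b a b) = tr(b) * tr(a b a b a b) - tr(a b a b a)   [square of b] = y*z^3 - x*z^2 - 2*y*z + x
apply: tr(a b a b^3 a b) = tr(b) * tr(b a b a b a b) - tr(b a b a b a)   [square of b] = y^2*z^3 - x*y*z^2 - 2*y^2*z - z^3 + x*y + 3*z
apply: tr(a b a) = tr(a) * tr(b a) - tr(b)   [square of a] = x*z - y
apply: tr(b a b a b) = tr(b) * tr(a b a b) - tr(a b a)   [square of b] = y*z^2 - x*z - y
use: tr(b a b^3 a) = tr(b) * tr(b a b a b) - tr(b a b a)   [square of b] = y^2*z^2 - x*y*z - y^2 - z^2 + 2
tr(b a b^2) = tr(b) * tr(b a b) - tr(b a)   [square of b] = y^2*z - x*y - z
apply: tr(b a b^3) = tr(b) * tr(b a b^2) - tr(b a b)   [square of b] = y^3*z - x*y^2 - 2*y*z + x
use: tr(a b a b^3 a) = tr(a) * tr(b a b^3 a) - tr(b a b^3)   [square of a] = x*y^2*z^2 - x^2*y*z - y^3*z - x*z^2 + 2*y*z + x
tr(b^2 a b^2 a b a b) = tr(b) * tr(a b a b^3 a b) - tr(a b a b^3 a)   [square of b] = y^3*z^3 - 2*x*y^2*z^2 + x^2*y*z - y^3*z - y*z^3 + x*y^2 + x*z^2 + y*z - x
use: tr(a^2 b a) = tr(a) * tr(a b a) - tr(a b)   [square of a] = x^2*z - x*y - z
apply: tr(a b a b^2 a) = tr(b) * tr(a^2 b a b) - tr(a^2 b a)   [square of b] = x*y*z^2 - x^2*z - y^2*z + z
use: tr(b^2 a b^2 a b a) = tr(b) * tr(a b a b^2 a b) - tr(a b a b^2 a)   [square of b] = y^2*z^3 - 2*x*y*z^2 + x^2*z - y^2*z + x*y - z
apply: tr(b a b a b^4 a b) = tr(b) * tr(b^2 a b^2 a b a b) - tr(b^2 a b^2 a b a)   [square of b] = y^4*z^3 - 2*x*y^3*z^2 + x^2*y^2*z - y^4*z - 2*y^2*z^3 + x*y^3 + 3*x*y*z^2 - x^2*z + 2*y^2*z - 2*x*y + z
apply: tr(b a b a b^4 a) = tr(b) * tr(a b a b a b^3) - tr(a b a b a b^2)   [square of b] = y^3*z^3 - x*y^2*z^2 - 2*y^3*z - 2*y*z^3 + x*y^2 + x*z^2 + 5*y*z - x
tr(b^2 a b a b^4 a b) = tr(b) * tr(b a b a b^4 a b) - tr(b a b a b^4 a)   [square of b] = y^5*z^3 - 2*x*y^4*z^2 + x^2*y^3*z - y^5*z - 3*y^3*z^3 + x*y^4 + 4*x*y^2*z^2 - x^2*y*z + 4*y^3*z + 2*y*z^3 - 3*x*y^2 - x*z^2 - 4*y*z + x
use: tr(a b a b a b a b) = tr(a b a b) * tr(a b a b) - tr(1)   [split at a repeated a] = z^4 - 4*z^2 + 2
apply: tr(a b a b a b a) = tr(a) * tr(b a b a b a) - tr(b a b a b)   [square of a] = x*z^3 - y*z^2 - 2*x*z + y
tr(b a b a b a b a b) = tr(b) * tr(a b a b a b a b) - tr(a b a b a b a)   [square of b] = y*z^4 - x*z^3 - 3*y*z^2 + 2*x*z + y
tr(a b a b a b a b^3) = tr(b) * tr(b a b a b a b a b) - tr(b a b a b a b a)   [square of b] = y^2*z^4 - x*y*z^3 - 3*y^2*z^2 - z^4 + 2*x*y*z + y^2 + 4*z^2 - 2
use: tr(a b a b^4 a b a b) = tr(b) * tr(a b a b a b a b^3) - tr(a b a b a b a b^2)   [square of b] = y^3*z^4 - x*y^2*z^3 - 3*y^3*z^2 - 2*y*z^4 + 2*x*y^2*z + x*z^3 + y^3 + 7*y*z^2 - 2*x*z - 3*y
tr(b^2) = tr(b) * tr(b) - tr(1)   [square of b] = y^2 - 2
use: tr(a b^2 a) = tr(a) * tr(b^2 a) - tr(b^2)   [square of a] = x*y*z - x^2 - y^2 + 2
tr(a b^2 a b^2) = tr(b) * tr(a b^2 a b) - tr(a b^2 a)   [square of b] = y^2*z^2 - 2*x*y*z + x^2 - 2
apply: tr(b a b^3 a b) = tr(b) * tr(a b^2 a b^2) - tr(a b^2 a b)   [square of b] = y^3*z^2 - 2*x*y^2*z + x^2*y - y*z^2 + x*z - y
use: tr(b^2 a b a^2 b a b) = tr(a) * tr(b a b^3 a b a) - tr(b a b^3 a b)   [square of a] = x*y^2*z^3 - x^2*y*z^2 - y^3*z^2 - x*z^3 + y*z^2 + 2*x*z + y
tr(b^2 a b a^2 b a) = tr(a) * tr(b a b^2 a b a) - tr(b a b^2 a b)   [square of a] = x*y*z^3 - x^2*z^2 - y^2*z^2 + 2
tr(a b a b^4 a b a) = tr(b) * tr(b^2 a b a^2 b a b) - tr(b^2 a b a^2 b a)   [square of b] = x*y^3*z^3 - x^2*y^2*z^2 - y^4*z^2 - 2*x*y*z^3 + x^2*z^2 + 2*y^2*z^2 + 2*x*y*z + y^2 - 2
apply: tr(b^2 a b a b^4 a b a) = tr(b) * tr(a b a b^4 a b a b) - tr(a b a b^4 a b a)   [square of b] = y^4*z^4 - 2*x*y^3*z^3 + x^2*y^2*z^2 - 2*y^4*z^2 - 2*y^2*z^4 + 2*x*y^3*z + 3*x*y*z^3 - x^2*z^2 + y^4 + 5*y^2*z^2 - 4*x*y*z - 4*y^2 + 2
tr(b^4 a b a^-1 b^2 a b a) = tr(b^2 a b a b^4 a b) * tr(a) - tr(b^2 a b a b^4 a b a)   [inverse elimination on a] = x*y^5*z^3 - 2*x^2*y^4*z^2 - y^4*z^4 + x^3*y^3*z - x*y^5*z - x*y^3*z^3 + x^2*y^4 + 3*x^2*y^2*z^2 + 2*y^4*z^2 + 2*y^2*z^4 - x^3*y*z + 2*x*y^3*z - x*y*z^3 - 3*x^2*y^2 - y^4 - 5*y^2*z^2 + x^2 + 4*y^2 - 2

x*y^5*z^3 - 2*x^2*y^4*z^2 - y^4*z^4 + x^3*y^3*z - x*y^5*z - x*y^3*z^3 + x^2*y^4 + 3*x^2*y^2*z^2 + 2*y^4*z^2 + 2*y^2*z^4 - x^3*y*z + 2*x*y^3*z - x*y*z^3 - 3*x^2*y^2 - y^4 - 5*y^2*z^2 + x^2 + 4*y^2 - 2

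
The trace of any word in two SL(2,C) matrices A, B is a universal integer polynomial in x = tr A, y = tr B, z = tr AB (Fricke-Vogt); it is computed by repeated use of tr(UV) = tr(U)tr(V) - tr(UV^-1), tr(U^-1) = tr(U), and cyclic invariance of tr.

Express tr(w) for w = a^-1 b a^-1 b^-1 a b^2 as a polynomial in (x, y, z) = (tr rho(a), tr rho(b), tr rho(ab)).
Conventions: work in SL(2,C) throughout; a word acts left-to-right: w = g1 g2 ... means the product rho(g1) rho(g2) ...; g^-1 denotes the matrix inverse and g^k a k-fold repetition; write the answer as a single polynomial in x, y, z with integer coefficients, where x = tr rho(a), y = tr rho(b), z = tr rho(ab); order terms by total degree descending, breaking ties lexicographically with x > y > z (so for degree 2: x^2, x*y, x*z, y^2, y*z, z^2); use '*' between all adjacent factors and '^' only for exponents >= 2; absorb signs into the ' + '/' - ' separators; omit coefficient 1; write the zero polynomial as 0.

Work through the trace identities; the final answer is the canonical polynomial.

next, trace(b^2) = trace(b) trace(b) - trace(1) = y^2 - 2
and trace(b^3) = trace(b) trace(b^2) - trace(b) = y^3 - 3*y
and trace(a b^2) = trace(b) trace(a b) - trace(a) = y*z - x
trace(b^3 a) = trace(b) trace(a b^2) - trace(a b) = y^2*z - x*y - z
trace(b^2 a^-1 b) = trace(b^3) trace(a) - trace(b^3 a) = x*y^3 - y^2*z - 2*x*y + z
next, trace(b a b^3) = trace(b) trace(a b^3) - trace(a b^2) = y^3*z - x*y^2 - 2*y*z + x
and trace(a b a b) = trace(a b) trace(a b) - trace(1) = z^2 - 2
trace(a b a) = trace(a) trace(b a) - trace(b) = x*z - y
trace(a b a b^2) = trace(b) trace(a b a b) - trace(a b a) = y*z^2 - x*z - y
and trace(b a b^3 a) = trace(b) trace(a b a b^2) - trace(a b a b) = y^2*z^2 - x*y*z - y^2 - z^2 + 2
trace(b a^-1 b a b^2) = trace(b a b^3) trace(a) - trace(b a b^3 a) = x*y^3*z - x^2*y^2 - y^2*z^2 - x*y*z + x^2 + y^2 + z^2 - 2
trace(a^2) = trace(a) trace(a) - trace(1) = x^2 - 2
trace(a b^2 a) = trace(b) trace(a^2 b) - trace(a^2) = x*y*z - x^2 - y^2 + 2
next, trace(b a b^2 a b) = trace(b) trace(a b^2 a b) - trace(a b^2 a) = y^2*z^2 - 2*x*y*z + x^2 - 2
next, trace(a b a b a b) = trace(a b) trace(a b a b) - trace(a^-1 b^-1) = z^3 - 3*z
and trace(a b a b a) = trace(a) trace(b a b a) - trace(b a b) = x*z^2 - y*z - x
trace(b a b^2 a b a) = trace(b) trace(a b a b a b) - trace(a b a b a) = y*z^3 - x*z^2 - 2*y*z + x
next, trace(b a^-1 b a b^2 a) = trace(b a b^2 a b) trace(a) - trace(b a b^2 a b a) = x*y^2*z^2 - 2*x^2*y*z - y*z^3 + x^3 + x*z^2 + 2*y*z - 3*x
trace(a b^2 a^-1 b a^-1 b) = trace(b a^-1 b a b^2) trace(a) - trace(b a^-1 b a b^2 a) = x^2*y^3*z - x^3*y^2 - 2*x*y^2*z^2 + x^2*y*z + y*z^3 + x*y^2 - 2*y*z + x
trace(a^-1 b a^-1 b^-1 a b^2) = trace(a b^2 a^-1 b a^-1) trace(b) - trace(a b^2 a^-1 b a^-1 b) = -x^2*y^3*z + x^3*y^2 + x*y^4 + 2*x*y^2*z^2 - x^2*y*z - y^3*z - y*z^3 - 3*x*y^2 + 3*y*z - x

-x^2*y^3*z + x^3*y^2 + x*y^4 + 2*x*y^2*z^2 - x^2*y*z - y^3*z - y*z^3 - 3*x*y^2 + 3*y*z - x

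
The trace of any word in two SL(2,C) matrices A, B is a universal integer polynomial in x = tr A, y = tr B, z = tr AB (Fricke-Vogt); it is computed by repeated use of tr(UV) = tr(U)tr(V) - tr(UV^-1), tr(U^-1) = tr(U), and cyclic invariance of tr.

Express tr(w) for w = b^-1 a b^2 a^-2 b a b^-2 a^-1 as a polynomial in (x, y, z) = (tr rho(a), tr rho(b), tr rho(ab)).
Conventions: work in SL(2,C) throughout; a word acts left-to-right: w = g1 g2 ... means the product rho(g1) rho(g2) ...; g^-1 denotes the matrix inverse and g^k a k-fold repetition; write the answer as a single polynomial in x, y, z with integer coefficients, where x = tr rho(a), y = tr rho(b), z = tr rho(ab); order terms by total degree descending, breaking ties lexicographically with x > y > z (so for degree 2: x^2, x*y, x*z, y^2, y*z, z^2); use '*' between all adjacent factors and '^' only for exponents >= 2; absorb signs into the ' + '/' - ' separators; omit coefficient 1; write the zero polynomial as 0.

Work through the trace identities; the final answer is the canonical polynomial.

next, tr(b a b) = tr(b) * tr(a b) - tr(a)   [square of b] = y*z - x
tr(a b^3) = tr(b) * tr(b a b) - tr(b a)   [square of b] = y^2*z - x*y - z
tr(b a b^3) = tr(b) * tr(a b^3) - tr(a b^2)   [square of b] = y^3*z - x*y^2 - 2*y*z + x
tr(a b a b) = tr(a b) * tr(a b) - tr(1)   [split at a repeated a] = z^2 - 2
and tr(a b a) = tr(a) * tr(b a) - tr(b)   [square of a] = x*z - y
tr(b a b a b) = tr(b) * tr(a b a b) - tr(a b a)   [square of b] = y*z^2 - x*z - y
tr(a b^3 a b) = tr(b) * tr(b a b a b) - tr(b a b a)   [square of b] = y^2*z^2 - x*y*z - y^2 - z^2 + 2
tr(b^2) = tr(b) * tr(b) - tr(1)   [square of b] = y^2 - 2
tr(b^3) = tr(b) * tr(b^2) - tr(b)   [square of b] = y^3 - 3*y
tr(a b^3 a) = tr(a) * tr(b^3 a) - tr(b^3)   [square of a] = x*y^2*z - x^2*y - y^3 - x*z + 3*y
tr(b a b^3 a b) = tr(b) * tr(a b^3 a b) - tr(a b^3 a)   [square of b] = y^3*z^2 - 2*x*y^2*z + x^2*y - y*z^2 + x*z - y
and tr(a b a b a b) = tr(b a b a) * tr(b a) - tr(a b)   [split at a repeated b] = z^3 - 3*z
next, tr(a b a b a) = tr(a) * tr(b a b a) - tr(b a b)   [square of a] = x*z^2 - y*z - x
tr(b a b a b a b) = tr(b) * tr(a b a b a b) - tr(a b a b a)   [square of b] = y*z^3 - x*z^2 - 2*y*z + x
tr(b a b^3 a b a) = tr(b) * tr(b a b a b a b) - tr(b a b a b a)   [square of b] = y^2*z^3 - x*y*z^2 - 2*y^2*z - z^3 + x*y + 3*z
tr(a^-1 b a b^3 a b) = tr(b a b^3 a b) * tr(a) - tr(b a b^3 a b a)   [inverse elimination on a] = x*y^3*z^2 - 2*x^2*y^2*z - y^2*z^3 + x^3*y + x^2*z + 2*y^2*z + z^3 - 2*x*y - 3*z
and tr(b a b^-1 a^-1 b a b^2) = tr(a^-1 b a b^3 a) * tr(b) - tr(a^-1 b a b^3 a b)   [inverse elimination on b] = -x*y^3*z^2 + 2*x^2*y^2*z + y^4*z + y^2*z^3 - x^3*y - x*y^3 - x^2*z - 4*y^2*z - z^3 + 3*x*y + 3*z
tr(a b^2 a) = tr(a) * tr(b^2 a) - tr(b^2)   [square of a] = x*y*z - x^2 - y^2 + 2
tr(b a b^2 a b) = tr(b) * tr(a b^2 a b) - tr(a b^2 a)   [square of b] = y^2*z^2 - 2*x*y*z + x^2 - 2
next, tr(a b^2 a b a) = tr(a) * tr(b^2 a b a) - tr(b^2 a b)   [square of a] = x*y*z^2 - x^2*z - y^2*z + z
next, tr(b a b^2 a b a b) = tr(b) * tr(a b^2 a b a b) - tr(a b^2 a b a)   [square of b] = y^2*z^3 - 2*x*y*z^2 + x^2*z - y^2*z + x*y - z
and tr(a b a b a b a b) = tr(b a b a b a) * tr(b a) - tr(a b a b)   [split at a repeated b] = z^4 - 4*z^2 + 2
next, tr(a b a b a b a) = tr(a) * tr(b a b a b a) - tr(b a b a b)   [square of a] = x*z^3 - y*z^2 - 2*x*z + y
tr(b a b^2 a b a b a) = tr(b) * tr(a b a b a b a b) - tr(a b a b a b a)   [square of b] = y*z^4 - x*z^3 - 3*y*z^2 + 2*x*z + y
tr(a^-1 b a b^2 a b a b) = tr(b a b^2 a b a b) * tr(a) - tr(b a b^2 a b a b a)   [inverse elimination on a] = x*y^2*z^3 - 2*x^2*y*z^2 - y*z^4 + x^3*z - x*y^2*z + x*z^3 + x^2*y + 3*y*z^2 - 3*x*z - y
and tr(b a b^-1 a^-1 b a b^2 a) = tr(a^-1 b a b^2 a b a) * tr(b) - tr(a^-1 b a b^2 a b a b)   [inverse elimination on b] = -x*y^2*z^3 + 2*x^2*y*z^2 + y^3*z^2 + y*z^4 - x^3*z - x*y^2*z - x*z^3 - 3*y*z^2 + 3*x*z - y
and tr(a^-1 b a b^2 a^-1 b a b^-1) = tr(b a b^-1 a^-1 b a b^2) * tr(a) - tr(b a b^-1 a^-1 b a b^2 a)   [inverse elimination on a] = -x^2*y^3*z^2 + 2*x^3*y^2*z + x*y^4*z + 2*x*y^2*z^3 - x^4*y - x^2*y^3 - 2*x^2*y*z^2 - y^3*z^2 - y*z^4 - 3*x*y^2*z + 3*x^2*y + 3*y*z^2 + y
tr(b a b^2 a^-1 b) = tr(b^2 a b^2) * tr(a) - tr(b^2 a b^2 a)   [inverse elimination on a] = x*y^3*z - x^2*y^2 - y^2*z^2 + 2
next, tr(a b^2 a^-1 b a b^-2 a^-1 b) = tr(a^-1 b a b^2 a^-1 b a b^-1) * tr(b) - tr(a^-1 b a b^2 a^-1 b a)   [inverse elimination on b] = -x^2*y^4*z^2 + 2*x^3*y^3*z + x*y^5*z + 2*x*y^3*z^3 - x^4*y^2 - x^2*y^4 - 2*x^2*y^2*z^2 - y^4*z^2 - y^2*z^4 - 4*x*y^3*z + 4*x^2*y^2 + 4*y^2*z^2 + y^2 - 2
next, tr(a^-1 b a b^-2 a^-1 b^-1 a b^2) = tr(a b^2 a^-1 b a b^-2 a^-1) * tr(b) - tr(a b^2 a^-1 b a b^-2 a^-1 b)   [inverse elimination on b] = x^2*y^4*z^2 - 2*x^3*y^3*z - x*y^5*z - 2*x*y^3*z^3 + x^4*y^2 + x^2*y^4 + 2*x^2*y^2*z^2 + y^4*z^2 + y^2*z^4 + 4*x*y^3*z - 4*x^2*y^2 - 4*y^2*z^2 + 2
tr(a b^3 a b^-2 a^-1 b) = tr(a^-1 b a b^3 a b^-1) * tr(b) - tr(a^-1 b a b^3 a)   [inverse elimination on b] = -x*y^4*z^2 + 2*x^2*y^3*z + y^5*z + y^3*z^3 - x^3*y^2 - x*y^4 - x^2*y*z - 5*y^3*z - y*z^3 + 4*x*y^2 + 5*y*z - x
next, tr(b a b^-2 a^-1 b^-1 a b^2) = tr(a b^3 a b^-2 a^-1) * tr(b) - tr(a b^3 a b^-2 a^-1 b)   [inverse elimination on b] = x*y^4*z^2 - 2*x^2*y^3*z - y^5*z - y^3*z^3 + x^3*y^2 + x*y^4 + x^2*y*z + 5*y^3*z + y*z^3 - 4*x*y^2 - 4*y*z + x
next, tr(b^-1 a b^2 a^-2 b a b^-2 a^-1) = tr(a^-1 b a b^-2 a^-1 b^-1 a b^2) * tr(a) - tr(a^-1 b a b^-2 a^-1 b^-1 a b^2 a)   [inverse elimination on a] = x^3*y^4*z^2 - 2*x^4*y^3*z - x^2*y^5*z - 2*x^2*y^3*z^3 + x^5*y^2 + x^3*y^4 + 2*x^3*y^2*z^2 + x*y^2*z^4 + 6*x^2*y^3*z + y^5*z + y^3*z^3 - 5*x^3*y^2 - x*y^4 - 4*x*y^2*z^2 - x^2*y*z - 5*y^3*z - y*z^3 + 4*x*y^2 + 4*y*z + x

x^3*y^4*z^2 - 2*x^4*y^3*z - x^2*y^5*z - 2*x^2*y^3*z^3 + x^5*y^2 + x^3*y^4 + 2*x^3*y^2*z^2 + x*y^2*z^4 + 6*x^2*y^3*z + y^5*z + y^3*z^3 - 5*x^3*y^2 - x*y^4 - 4*x*y^2*z^2 - x^2*y*z - 5*y^3*z - y*z^3 + 4*x*y^2 + 4*y*z + x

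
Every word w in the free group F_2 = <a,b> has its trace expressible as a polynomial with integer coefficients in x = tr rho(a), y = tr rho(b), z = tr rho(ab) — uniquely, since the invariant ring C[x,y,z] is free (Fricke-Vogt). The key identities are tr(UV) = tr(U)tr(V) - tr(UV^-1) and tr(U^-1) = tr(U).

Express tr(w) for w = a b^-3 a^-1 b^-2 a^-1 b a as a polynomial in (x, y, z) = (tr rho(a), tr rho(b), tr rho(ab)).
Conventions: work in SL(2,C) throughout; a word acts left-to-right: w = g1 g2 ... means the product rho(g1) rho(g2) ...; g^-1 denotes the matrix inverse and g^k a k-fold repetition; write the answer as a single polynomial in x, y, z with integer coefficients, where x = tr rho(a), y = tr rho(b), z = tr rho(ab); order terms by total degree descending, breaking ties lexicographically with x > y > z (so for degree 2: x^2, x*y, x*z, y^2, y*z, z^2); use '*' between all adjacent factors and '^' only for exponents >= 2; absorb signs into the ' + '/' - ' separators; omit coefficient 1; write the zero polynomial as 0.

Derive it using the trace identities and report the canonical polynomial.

-x^2*y^4*z^2 + 2*x^3*y^3*z + x*y^5*z + x*y^3*z^3 - x^4*y^2 - x^2*y^4 - 2*x^3*y*z - 4*x*y^3*z - x*y*z^3 + x^4 + 4*x^2*y^2 + x^2*z^2 - y^2*z^2 + 4*x*y*z - 4*x^2 + 2

tr(a b^-1) = tr(a) * tr(b) - tr(a b)   [inverse elimination on b] = x*y - z
use: tr(a b^-2) = tr(a b^-1) * tr(b) - tr(a)   [inverse elimination on b] = x*y^2 - y*z - x
tr(b a^2) = tr(a) * tr(b a) - tr(b)   [square of a] = x*z - y
tr(a b a^2) = tr(a) * tr(b a^2) - tr(b a)   [square of a] = x^2*z - x*y - z
use: tr(b a b a) = tr(a b) * tr(a b) - tr(1)   [split at a repeated a] = z^2 - 2
tr(b a b) = tr(b) * tr(a b) - tr(a)   [square of b] = y*z - x
tr(a b a^2 b) = tr(a) * tr(b a b a) - tr(b a b)   [square of a] = x*z^2 - y*z - x
tr(a b a^2 b^-1) = tr(a b a^2) * tr(b) - tr(a b a^2 b)   [inverse elimination on b] = x^2*y*z - x*y^2 - x*z^2 + x
tr(a b a^2 b^-2) = tr(a b a^2 b^-1) * tr(b) - tr(a b a^2)   [inverse elimination on b] = x^2*y^2*z - x*y^3 - x*y*z^2 - x^2*z + 2*x*y + z
tr(b^-1 a b a^2 b^-2) = tr(a b a^2 b^-2) * tr(b) - tr(a b a^2 b^-1)   [inverse elimination on b] = x^2*y^3*z - x*y^4 - x*y^2*z^2 - 2*x^2*y*z + 3*x*y^2 + x*z^2 + y*z - x
tr(a^2 b a^2) = tr(a) * tr(a b a^2) - tr(a b a)   [square of a] = x^3*z - x^2*y - 2*x*z + y
use: tr(a^2) = tr(a) * tr(a) - tr(1)   [square of a] = x^2 - 2
tr(b a^2 b) = tr(b) * tr(a^2 b) - tr(a^2)   [square of b] = x*y*z - x^2 - y^2 + 2
tr(a^2 b a^2 b) = tr(a) * tr(b a^2 b a) - tr(b a^2 b)   [square of a] = x^2*z^2 - 2*x*y*z + y^2 - 2
tr(b^-1 a^2 b a^2) = tr(a^2 b a^2) * tr(b) - tr(a^2 b a^2 b)   [inverse elimination on b] = x^3*y*z - x^2*y^2 - x^2*z^2 + 2
apply: tr(a b a^2 b^-2 a) = tr(b^-1 a^2 b a^2) * tr(b) - tr(b^-1 a^2 b a^2 b)   [inverse elimination on b] = x^3*y^2*z - x^2*y^3 - x^2*y*z^2 - x^3*z + x^2*y + 2*x*z + y
tr(a b a b a^2) = tr(a) * tr(b a b a^2) - tr(b a b a)   [square of a] = x^2*z^2 - x*y*z - x^2 - z^2 + 2
tr(b a b a b a) = tr(a b) * tr(a b a b) - tr(a^-1 b^-1)   [split at a repeated a] = z^3 - 3*z
tr(b a b a b) = tr(b) * tr(a b a b) - tr(a b a)   [square of b] = y*z^2 - x*z - y
tr(a b a b a^2 b) = tr(a) * tr(b a b a b a) - tr(b a b a b)   [square of a] = x*z^3 - y*z^2 - 2*x*z + y
tr(b^-1 a b a b a^2) = tr(a b a b a^2) * tr(b) - tr(a b a b a^2 b)   [inverse elimination on b] = x^2*y*z^2 - x*y^2*z - x*z^3 - x^2*y + 2*x*z + y
tr(a b a^2 b^-2 a b) = tr(b^-1 a b a b a^2) * tr(b) - tr(b^-1 a b a b a^2 b)   [inverse elimination on b] = x^2*y^2*z^2 - x*y^3*z - x*y*z^3 - x^2*y^2 - x^2*z^2 + 3*x*y*z + x^2 + y^2 + z^2 - 2
tr(b^-1 a b a^2 b^-2 a) = tr(a b a^2 b^-2 a) * tr(b) - tr(a b a^2 b^-2 a b)   [inverse elimination on b] = x^3*y^3*z - x^2*y^4 - 2*x^2*y^2*z^2 - x^3*y*z + x*y^3*z + x*y*z^3 + 2*x^2*y^2 + x^2*z^2 - x*y*z - x^2 - z^2 + 2
tr(b a^2 b^-2 a^-1 b^-1 a) = tr(b^-1 a b a^2 b^-2) * tr(a) - tr(b^-1 a b a^2 b^-2 a)   [inverse elimination on a] = x^2*y^2*z^2 - x^3*y*z - x*y^3*z - x*y*z^3 + x^2*y^2 + 2*x*y*z + z^2 - 2
apply: tr(b^-1 a^-1 b^-1 a^-1 b a^2 b^-1) = tr(b a^2 b^-2 a^-1 b^-1) * tr(a) - tr(b a^2 b^-2 a^-1 b^-1 a)   [inverse elimination on a] = -x^2*y^2*z^2 + x^3*y*z + x*y^3*z + x*y*z^3 - 3*x*y*z - x^2 - z^2 + 2
tr(a^2 b^-1) = tr(a^2) * tr(b) - tr(a^2 b)   [inverse elimination on b] = x^2*y - x*z - y
tr(b^-1 a^-1 b a^2 b^-1) = tr(b a^2 b^-2) * tr(a) - tr(b a^2 b^-2 a)   [inverse elimination on a] = -x^2*y^2*z + x^3*y + x*y^3 + x*y*z^2 - 3*x*y - z
use: tr(a^3) = tr(a) * tr(a^2) - tr(a)   [square of a] = x^3 - 3*x
use: tr(b a^3 b^-1 a) = tr(a b a^3) * tr(b) - tr(a b a^3 b)   [inverse elimination on b] = x^3*y*z - x^2*y^2 - x^2*z^2 - x*y*z + x^2 + y^2 + z^2 - 2
tr(a b^-1 a^-1 b a^2) = tr(b a^3 b^-1) * tr(a) - tr(b a^3 b^-1 a)   [inverse elimination on a] = -x^3*y*z + x^4 + x^2*y^2 + x^2*z^2 + x*y*z - 4*x^2 - y^2 - z^2 + 2
tr(b a^2 b a b^-1 a) = tr(a b a^2 b a) * tr(b) - tr(a b a^2 b a b)   [inverse elimination on b] = x^2*y*z^2 - 2*x*y^2*z - x*z^3 + y^3 + y*z^2 + 2*x*z - 3*y
tr(a b^-1 a^-1 b a^2 b) = tr(b a^2 b a b^-1) * tr(a) - tr(b a^2 b a b^-1 a)   [inverse elimination on a] = -x^2*y*z^2 + x^3*z + 2*x*y^2*z + x*z^3 - x^2*y - y^3 - y*z^2 - 3*x*z + 3*y
apply: tr(b^-1 a^-1 b a^2 b^-1 a) = tr(a b^-1 a^-1 b a^2) * tr(b) - tr(a b^-1 a^-1 b a^2 b)   [inverse elimination on b] = -x^3*y^2*z + x^4*y + x^2*y^3 + 2*x^2*y*z^2 - x^3*z - x*y^2*z - x*z^3 - 3*x^2*y + 3*x*z - y
tr(b^-1 a^-1 b^-1 a^-1 b a^2) = tr(b^-1 a^-1 b a^2 b^-1) * tr(a) - tr(b^-1 a^-1 b a^2 b^-1 a)   [inverse elimination on a] = -x^2*y*z^2 + x^3*z + x*y^2*z + x*z^3 - 4*x*z + y
use: tr(a^-1 b a^2 b^-3 a^-1 b^-1) = tr(b^-1 a^-1 b^-1 a^-1 b a^2 b^-1) * tr(b) - tr(b^-1 a^-1 b^-1 a^-1 b a^2)   [inverse elimination on b] = -x^2*y^3*z^2 + x^3*y^2*z + x*y^4*z + x*y^2*z^3 + x^2*y*z^2 - x^3*z - 4*x*y^2*z - x*z^3 - x^2*y - y*z^2 + 4*x*z + y
apply: tr(a^2 b^-2) = tr(a^2 b^-1) * tr(b) - tr(a^2)   [inverse elimination on b] = x^2*y^2 - x*y*z - x^2 - y^2 + 2
tr(a^-1 b a^2 b^-3) = tr(b a^2 b^-3) * tr(a) - tr(b a^2 b^-3 a)   [inverse elimination on a] = -x^2*y^3*z + x^3*y^2 + x*y^4 + x*y^2*z^2 + x^2*y*z - x^3 - 4*x*y^2 - x*z^2 - y*z + 3*x
use: tr(a^-1 b a^2 b^-3 a^-1) = tr(a^-1 b a^2 b^-3) * tr(a) - tr(a^-1 b a^2 b^-3 a)   [inverse elimination on a] = -x^3*y^3*z + x^4*y^2 + x^2*y^4 + x^2*y^2*z^2 + x^3*y*z - x^4 - 5*x^2*y^2 - x^2*z^2 + 4*x^2 + y^2 - 2
tr(a b^-3 a^-1 b^-2 a^-1 b a) = tr(a^-1 b a^2 b^-3 a^-1 b^-1) * tr(b) - tr(a^-1 b a^2 b^-3 a^-1)   [inverse elimination on b] = -x^2*y^4*z^2 + 2*x^3*y^3*z + x*y^5*z + x*y^3*z^3 - x^4*y^2 - x^2*y^4 - 2*x^3*y*z - 4*x*y^3*z - x*y*z^3 + x^4 + 4*x^2*y^2 + x^2*z^2 - y^2*z^2 + 4*x*y*z - 4*x^2 + 2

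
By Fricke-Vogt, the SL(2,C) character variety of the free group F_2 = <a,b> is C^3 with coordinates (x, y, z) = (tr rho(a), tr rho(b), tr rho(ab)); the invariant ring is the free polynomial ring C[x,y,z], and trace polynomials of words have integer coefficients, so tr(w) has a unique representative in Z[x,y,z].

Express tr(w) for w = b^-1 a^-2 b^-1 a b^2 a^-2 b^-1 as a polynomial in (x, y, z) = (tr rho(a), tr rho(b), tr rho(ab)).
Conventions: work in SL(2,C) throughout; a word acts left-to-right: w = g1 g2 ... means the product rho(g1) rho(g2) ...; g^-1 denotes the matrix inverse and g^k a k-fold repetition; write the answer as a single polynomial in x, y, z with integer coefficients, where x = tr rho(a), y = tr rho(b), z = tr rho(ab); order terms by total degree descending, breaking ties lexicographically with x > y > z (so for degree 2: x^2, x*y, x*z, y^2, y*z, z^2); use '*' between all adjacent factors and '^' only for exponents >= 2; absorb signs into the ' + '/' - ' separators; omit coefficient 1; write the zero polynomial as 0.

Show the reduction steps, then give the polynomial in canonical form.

-x^3*y^3*z^2 + 2*x^4*y^2*z + 2*x^2*y^4*z + x^2*y^2*z^3 - x^5*y - 2*x^3*y^3 - x^3*y*z^2 - x*y^5 - x*y^3*z^2 - 5*x^2*y^2*z + 5*x^3*y + 5*x*y^3 + x*y*z^2 + x^2*z - 5*x*y - z

trace(b^2 a) = trace(b) * trace(a b) - trace(a)  (reduce the b square) = y*z - x
trace(b^2) = trace(b) * trace(b) - trace(1)  (reduce the b square) = y^2 - 2
trace(a b^2 a) = trace(a) * trace(b^2 a) - trace(b^2)  (reduce the a square) = x*y*z - x^2 - y^2 + 2
trace(a b a b) = trace(b a) * trace(b a) - trace(1)  (split on b) = z^2 - 2
trace(a b a) = trace(a) * trace(b a) - trace(b)  (reduce the a square) = x*z - y
trace(a b^2 a b) = trace(b) * trace(a b a b) - trace(a b a)  (reduce the b square) = y*z^2 - x*z - y
trace(b^-1 a b^2 a) = trace(a b^2 a) * trace(b) - trace(a b^2 a b)  (eliminate b^-1) = x*y^2*z - x^2*y - y^3 - y*z^2 + x*z + 3*y
trace(b^-1 a b^2 a^-1) = trace(b^-1 a b^2) * trace(a) - trace(b^-1 a b^2 a)  (eliminate a^-1) = -x*y^2*z + x^2*y + y^3 + y*z^2 - 3*y
trace(a b^2 a^-2 b^-1) = trace(b^-1 a b^2 a^-1) * trace(a) - trace(b^-1 a b^2)  (eliminate a^-1) = -x^2*y^2*z + x^3*y + x*y^3 + x*y*z^2 - 3*x*y - z
trace(b^2 a^-1) = trace(b^2) * trace(a) - trace(b^2 a)  (eliminate a^-1) = x*y^2 - y*z - x
trace(a b^2 a^-2 b^-2) = trace(a b^2 a^-2 b^-1) * trace(b) - trace(a b^2 a^-2)  (eliminate b^-1) = -x^2*y^3*z + x^3*y^2 + x*y^4 + x*y^2*z^2 - 4*x*y^2 + x
trace(b^-1 a b^2 a^-2 b^-2) = trace(a b^2 a^-2 b^-2) * trace(b) - trace(a b^2 a^-2 b^-1)  (eliminate b^-1) = -x^2*y^4*z + x^3*y^3 + x*y^5 + x*y^3*z^2 + x^2*y^2*z - x^3*y - 5*x*y^3 - x*y*z^2 + 4*x*y + z
trace(a b^-1 a b) = trace(a b a) * trace(b) - trace(a b a b)  (eliminate b^-1) = x*y*z - y^2 - z^2 + 2
trace(a^3 b) = trace(a) * trace(b a^2) - trace(b a)  (reduce the a square) = x^2*z - x*y - z
trace(a^2) = trace(a) * trace(a) - trace(1)  (reduce the a square) = x^2 - 2
trace(a^3) = trace(a) * trace(a^2) - trace(a)  (reduce the a square) = x^3 - 3*x
trace(a b^2 a^2) = trace(b) * trace(a^3 b) - trace(a^3)  (reduce the b square) = x^2*y*z - x^3 - x*y^2 - y*z + 3*x
trace(b a b^2) = trace(b) * trace(b a b) - trace(b a)  (reduce the b square) = y^2*z - x*y - z
trace(a b^2 a^2 b) = trace(a) * trace(b a b^2 a) - trace(b a b^2)  (reduce the a square) = x*y*z^2 - x^2*z - y^2*z + z
trace(a b^-1 a b^2 a) = trace(a b^2 a^2) * trace(b) - trace(a b^2 a^2 b)  (eliminate b^-1) = x^2*y^2*z - x^3*y - x*y^3 - x*y*z^2 + x^2*z + 3*x*y - z
trace(a b^2 a b a) = trace(a) * trace(b^2 a b a) - trace(b^2 a b)  (reduce the a square) = x*y*z^2 - x^2*z - y^2*z + z
trace(a b a b a b) = trace(a b a b) * trace(a b) - trace(b a)  (split on a) = z^3 - 3*z
trace(a b a b a) = trace(a) * trace(b a b a) - trace(b a b)  (reduce the a square) = x*z^2 - y*z - x
trace(a b^2 a b a b) = trace(b) * trace(a b a b a b) - trace(a b a b a)  (reduce the b square) = y*z^3 - x*z^2 - 2*y*z + x
trace(a b^-1 a b^2 a b) = trace(a b^2 a b a) * trace(b) - trace(a b^2 a b a b)  (eliminate b^-1) = x*y^2*z^2 - x^2*y*z - y^3*z - y*z^3 + x*z^2 + 3*y*z - x
trace(b^-1 a b^-1 a b^2 a) = trace(a b^-1 a b^2 a) * trace(b) - trace(a b^-1 a b^2 a b)  (eliminate b^-1) = x^2*y^3*z - x^3*y^2 - x*y^4 - 2*x*y^2*z^2 + 2*x^2*y*z + y^3*z + y*z^3 + 3*x*y^2 - x*z^2 - 4*y*z + x
trace(a^-1 b^-1 a b^-1 a b^2) = trace(b^-1 a b^-1 a b^2) * trace(a) - trace(b^-1 a b^-1 a b^2 a)  (eliminate a^-1) = -x^2*y^3*z + x^3*y^2 + x*y^4 + 2*x*y^2*z^2 - x^2*y*z - y^3*z - y*z^3 - 4*x*y^2 + 4*y*z + x
trace(b^-1 a b^-1 a b^2 a^-2) = trace(a^-1 b^-1 a b^-1 a b^2) * trace(a) - trace(a^-1 b^-1 a b^-1 a b^2 a)  (eliminate a^-1) = -x^3*y^3*z + x^4*y^2 + x^2*y^4 + 2*x^2*y^2*z^2 - x^3*y*z - x*y^3*z - x*y*z^3 - 4*x^2*y^2 + 3*x*y*z + x^2 + y^2 + z^2 - 2
trace(b^-1 a b^2 a^-2 b^-2 a) = trace(b^-1 a b^-1 a b^2 a^-2) * trace(b) - trace(b^-1 a b^-1 a b^2 a^-2 b)  (eliminate b^-1) = -x^3*y^4*z + x^4*y^3 + x^2*y^5 + 2*x^2*y^3*z^2 - x^3*y^2*z - x*y^4*z - x*y^2*z^3 - 4*x^2*y^3 + 4*x*y^2*z + y
trace(a^-1 b^-1 a b^2 a^-2 b^-2) = trace(b^-1 a b^2 a^-2 b^-2) * trace(a) - trace(b^-1 a b^2 a^-2 b^-2 a)  (eliminate a^-1) = -x^2*y^3*z^2 + 2*x^3*y^2*z + x*y^4*z + x*y^2*z^3 - x^4*y - x^2*y^3 - x^2*y*z^2 - 4*x*y^2*z + 4*x^2*y + x*z - y
trace(b^-1 a^-2 b^-1 a b^2 a^-2 b^-1) = trace(a^-1 b^-1 a b^2 a^-2 b^-2) * trace(a) - trace(a^-1 b^-1 a b^2 a^-2 b^-2 a)  (eliminate a^-1) = -x^3*y^3*z^2 + 2*x^4*y^2*z + 2*x^2*y^4*z + x^2*y^2*z^3 - x^5*y - 2*x^3*y^3 - x^3*y*z^2 - x*y^5 - x*y^3*z^2 - 5*x^2*y^2*z + 5*x^3*y + 5*x*y^3 + x*y*z^2 + x^2*z - 5*x*y - z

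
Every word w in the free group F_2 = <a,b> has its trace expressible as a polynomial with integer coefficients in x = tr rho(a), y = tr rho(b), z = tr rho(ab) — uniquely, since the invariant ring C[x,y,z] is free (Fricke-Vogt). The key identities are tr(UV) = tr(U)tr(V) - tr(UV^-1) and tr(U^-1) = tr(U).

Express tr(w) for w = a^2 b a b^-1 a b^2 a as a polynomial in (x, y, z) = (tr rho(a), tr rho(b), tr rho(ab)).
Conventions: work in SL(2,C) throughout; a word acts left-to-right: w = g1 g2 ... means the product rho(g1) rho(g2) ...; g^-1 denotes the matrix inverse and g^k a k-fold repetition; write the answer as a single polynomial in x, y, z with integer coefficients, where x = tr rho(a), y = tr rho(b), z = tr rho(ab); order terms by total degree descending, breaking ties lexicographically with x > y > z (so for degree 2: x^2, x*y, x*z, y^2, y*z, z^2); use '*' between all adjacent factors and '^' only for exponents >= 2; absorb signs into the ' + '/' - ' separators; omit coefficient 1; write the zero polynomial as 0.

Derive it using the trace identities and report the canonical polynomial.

x^3*y^2*z^2 - x^4*y*z - 2*x^2*y^3*z - x^2*y*z^3 + x^3*y^2 + x^3*z^2 + x*y^4 + 4*x^2*y*z + y^3*z + y*z^3 - x^3 - 4*x*y^2 - 2*x*z^2 - 3*y*z + 3*x

trace(b a b a) = trace(a b) trace(a b) - trace(1)  (split on a) = z^2 - 2
apply: trace(b a b) = trace(b) trace(a b) - trace(a)  (reduce the b square) = y*z - x
use: trace(b a^2 b a) = trace(a) trace(b a b a) - trace(b a b)  (reduce the a square) = x*z^2 - y*z - x
use: trace(a^2 b) = trace(a) trace(b a) - trace(b)  (reduce the a square) = x*z - y
trace(a^2) = trace(a) trace(a) - trace(1)  (reduce the a square) = x^2 - 2
apply: trace(b a^2 b) = trace(b) trace(a^2 b) - trace(a^2)  (reduce the b square) = x*y*z - x^2 - y^2 + 2
trace(a b a^2 b a) = trace(a) trace(b a^2 b a) - trace(b a^2 b)  (reduce the a square) = x^2*z^2 - 2*x*y*z + y^2 - 2
apply: trace(a^3 b a^2 b) = trace(a) trace(a b a^2 b a) - trace(a b a^2 b)  (reduce the a square) = x^3*z^2 - 2*x^2*y*z + x*y^2 - x*z^2 + y*z - x
trace(b a^3) = trace(a) trace(a b a) - trace(a b)  (reduce the a square) = x^2*z - x*y - z
apply: trace(b a^4) = trace(a) trace(b a^3) - trace(b a^2)  (reduce the a square) = x^3*z - x^2*y - 2*x*z + y
trace(a^3 b a^2) = trace(a) trace(b a^4) - trace(b a^3)  (reduce the a square) = x^4*z - x^3*y - 3*x^2*z + 2*x*y + z
trace(a b^2 a^3 b a) = trace(b) trace(a^3 b a^2 b) - trace(a^3 b a^2)  (reduce the b square) = x^3*y*z^2 - x^4*z - 2*x^2*y^2*z + x^3*y + x*y^3 - x*y*z^2 + 3*x^2*z + y^2*z - 3*x*y - z
trace(b a b a b a) = trace(a b a b) trace(a b) - trace(b a)  (split on a) = z^3 - 3*z
trace(b a b a b) = trace(b) trace(a b a b) - trace(a b a)  (reduce the b square) = y*z^2 - x*z - y
trace(b a b a b a^2) = trace(a) trace(b a b a b a) - trace(b a b a b)  (reduce the a square) = x*z^3 - y*z^2 - 2*x*z + y
use: trace(a^3 b a b a b) = trace(a) trace(b a b a b a^2) - trace(b a b a b a)  (reduce the a square) = x^2*z^3 - x*y*z^2 - 2*x^2*z - z^3 + x*y + 3*z
trace(a^2 b a b a) = trace(a) trace(a b a b a) - trace(a b a b)  (reduce the a square) = x^2*z^2 - x*y*z - x^2 - z^2 + 2
trace(a^3 b a b a) = trace(a) trace(a^2 b a b a) - trace(a^2 b a b)  (reduce the a square) = x^3*z^2 - x^2*y*z - x^3 - 2*x*z^2 + y*z + 3*x
trace(a b^2 a^3 b a b) = trace(b) trace(a^3 b a b a b) - trace(a^3 b a b a)  (reduce the b square) = x^2*y*z^3 - x^3*z^2 - x*y^2*z^2 - x^2*y*z - y*z^3 + x^3 + x*y^2 + 2*x*z^2 + 2*y*z - 3*x
apply: trace(a^2 b a b^-1 a b^2 a) = trace(a b^2 a^3 b a) trace(b) - trace(a b^2 a^3 b a b)  (eliminate b^-1) = x^3*y^2*z^2 - x^4*y*z - 2*x^2*y^3*z - x^2*y*z^3 + x^3*y^2 + x^3*z^2 + x*y^4 + 4*x^2*y*z + y^3*z + y*z^3 - x^3 - 4*x*y^2 - 2*x*z^2 - 3*y*z + 3*x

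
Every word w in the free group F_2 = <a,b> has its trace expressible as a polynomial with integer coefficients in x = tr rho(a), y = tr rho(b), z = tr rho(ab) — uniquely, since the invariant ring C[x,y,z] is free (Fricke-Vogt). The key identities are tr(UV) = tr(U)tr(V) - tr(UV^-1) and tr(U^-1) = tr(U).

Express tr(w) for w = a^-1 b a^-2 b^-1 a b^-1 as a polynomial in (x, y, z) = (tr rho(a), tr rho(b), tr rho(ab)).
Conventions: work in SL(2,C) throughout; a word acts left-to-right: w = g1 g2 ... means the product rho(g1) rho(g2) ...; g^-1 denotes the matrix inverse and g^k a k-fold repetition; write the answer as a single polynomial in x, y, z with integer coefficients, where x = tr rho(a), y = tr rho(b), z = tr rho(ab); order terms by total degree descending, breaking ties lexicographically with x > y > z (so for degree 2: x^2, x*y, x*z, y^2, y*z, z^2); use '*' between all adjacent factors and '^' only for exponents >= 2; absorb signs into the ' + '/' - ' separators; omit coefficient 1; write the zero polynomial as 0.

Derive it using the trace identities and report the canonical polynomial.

tr(a^-1) = tr(a) = x
use: tr(a b a) = tr(a) * tr(b a) - tr(b) = x*z - y
use: tr(a b a b) = tr(a b) * tr(a b) - tr(1)   [split at repeated a] = z^2 - 2
tr(b a b^-1 a) = tr(a b a) * tr(b) - tr(a b a b) = x*y*z - y^2 - z^2 + 2
use: tr(b^-1 a^-1 b a) = tr(b a b^-1) * tr(a) - tr(b a b^-1 a) = -x*y*z + x^2 + y^2 + z^2 - 2
tr(b^-1 a^-1 b a^-1) = tr(b^-1 a^-1 b) * tr(a) - tr(b^-1 a^-1 b a) = x*y*z - y^2 - z^2 + 2
tr(b^2) = tr(b) * tr(b) - tr(1) = y^2 - 2
tr(b a b) = tr(b) * tr(a b) - tr(a) = y*z - x
tr(b^2 a b) = tr(b) * tr(b a b) - tr(b a) = y^2*z - x*y - z
use: tr(b^2 a b a) = tr(b) * tr(a b a b) - tr(a b a) = y*z^2 - x*z - y
tr(a^-1 b^2 a b) = tr(b^2 a b) * tr(a) - tr(b^2 a b a) = x*y^2*z - x^2*y - y*z^2 + y
tr(b a b^-1 a^-1 b) = tr(a^-1 b^2 a) * tr(b) - tr(a^-1 b^2 a b) = -x*y^2*z + x^2*y + y^3 + y*z^2 - 3*y
use: tr(a b a b a) = tr(a) * tr(b a b a) - tr(b a b) = x*z^2 - y*z - x
tr(a b a b a b) = tr(b a b a) * tr(b a) - tr(a b)   [split at repeated b] = z^3 - 3*z
tr(b a b a b^-1 a) = tr(a b a b a) * tr(b) - tr(a b a b a b) = x*y*z^2 - y^2*z - z^3 - x*y + 3*z
apply: tr(b a b^-1 a^-1 b a) = tr(b a b a b^-1) * tr(a) - tr(b a b a b^-1 a) = -x*y*z^2 + x^2*z + y^2*z + z^3 - 3*z
tr(b a b^-1 a^-1 b a^-1) = tr(b a b^-1 a^-1 b) * tr(a) - tr(b a b^-1 a^-1 b a) = -x^2*y^2*z + x^3*y + x*y^3 + 2*x*y*z^2 - x^2*z - y^2*z - z^3 - 3*x*y + 3*z
tr(a b^-1 a^-1 b a^-2 b) = tr(b a b^-1 a^-1 b a^-1) * tr(a) - tr(b a b^-1 a^-1 b) = -x^3*y^2*z + x^4*y + x^2*y^3 + 2*x^2*y*z^2 - x^3*z - x*z^3 - 4*x^2*y - y^3 - y*z^2 + 3*x*z + 3*y
use: tr(a^-1 b a^-2 b^-1 a b^-1) = tr(a b^-1 a^-1 b a^-2) * tr(b) - tr(a b^-1 a^-1 b a^-2 b) = x^3*y^2*z - x^4*y - x^2*y^3 - 2*x^2*y*z^2 + x^3*z + x*y^2*z + x*z^3 + 4*x^2*y - 3*x*z - y

x^3*y^2*z - x^4*y - x^2*y^3 - 2*x^2*y*z^2 + x^3*z + x*y^2*z + x*z^3 + 4*x^2*y - 3*x*z - y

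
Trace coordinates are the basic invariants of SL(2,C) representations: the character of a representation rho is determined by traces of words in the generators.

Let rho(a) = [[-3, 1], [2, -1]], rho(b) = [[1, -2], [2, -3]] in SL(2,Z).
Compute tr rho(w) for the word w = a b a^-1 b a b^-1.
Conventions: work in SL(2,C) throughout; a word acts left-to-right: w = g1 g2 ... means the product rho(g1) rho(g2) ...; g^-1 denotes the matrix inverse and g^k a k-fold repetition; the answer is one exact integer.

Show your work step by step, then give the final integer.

-362

rho(a) = [[-3, 1], [2, -1]]
... * rho(b) = [[1, -2], [2, -3]]  ->  [[-1, 3], [0, -1]]
... * rho(a^-1) = [[-1, -1], [-2, -3]]  ->  [[-5, -8], [2, 3]]
... * rho(b) = [[1, -2], [2, -3]]  ->  [[-21, 34], [8, -13]]
... * rho(a) = [[-3, 1], [2, -1]]  ->  [[131, -55], [-50, 21]]
... * rho(b^-1) = [[-3, 2], [-2, 1]]  ->  [[-283, 207], [108, -79]]
tr = -283 + -79 = -362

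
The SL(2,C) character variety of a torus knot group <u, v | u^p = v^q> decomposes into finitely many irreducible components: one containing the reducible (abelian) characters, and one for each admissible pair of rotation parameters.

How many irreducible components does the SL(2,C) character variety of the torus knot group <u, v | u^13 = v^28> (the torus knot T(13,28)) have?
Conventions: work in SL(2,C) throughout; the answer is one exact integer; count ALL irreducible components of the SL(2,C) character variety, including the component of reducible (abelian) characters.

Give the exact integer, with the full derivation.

Gamma = < u, v | u^13 = v^28 > (torus knot T(13,28)); the central element u^13 = v^28 acts as +I or -I in any irreducible SL(2,C) representation.
So on each irreducible component the traces are pinned: tr(u) = 2*cos(pi*alpha/13) with 1 <= alpha <= 12, tr(v) = 2*cos(pi*beta/28) with 1 <= beta <= 27.
u^13 = (-1)^alpha I and v^28 = (-1)^beta I must agree, so alpha and beta have equal parity.
Enumerate parity-matched pairs: 6*14 odd-odd plus 6*13 even-even gives 162.
components with irreducible characters: 162; plus the single component of reducible (abelian) characters: total 163.

163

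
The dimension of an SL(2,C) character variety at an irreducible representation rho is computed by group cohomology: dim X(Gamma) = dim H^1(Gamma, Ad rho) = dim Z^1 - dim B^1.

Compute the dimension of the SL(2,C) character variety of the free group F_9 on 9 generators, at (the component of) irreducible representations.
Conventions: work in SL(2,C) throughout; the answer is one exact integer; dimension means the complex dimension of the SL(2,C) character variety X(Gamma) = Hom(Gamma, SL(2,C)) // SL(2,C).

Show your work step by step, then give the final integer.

Gamma = F_9 has 9 generators and no relators.
Z^1(Gamma, Ad rho) = (sl_2)^9: a cocycle is a free choice of one sl_2 vector per generator, so dim Z^1 = 3*9 = 27.
At an irreducible rho the centralizer of the image in sl_2 is 0, so the coboundary map sl_2 -> Z^1 is injective: dim B^1 = 3.
dim X = dim H^1 = dim Z^1 - dim B^1 = 27 - 3 = 24.

24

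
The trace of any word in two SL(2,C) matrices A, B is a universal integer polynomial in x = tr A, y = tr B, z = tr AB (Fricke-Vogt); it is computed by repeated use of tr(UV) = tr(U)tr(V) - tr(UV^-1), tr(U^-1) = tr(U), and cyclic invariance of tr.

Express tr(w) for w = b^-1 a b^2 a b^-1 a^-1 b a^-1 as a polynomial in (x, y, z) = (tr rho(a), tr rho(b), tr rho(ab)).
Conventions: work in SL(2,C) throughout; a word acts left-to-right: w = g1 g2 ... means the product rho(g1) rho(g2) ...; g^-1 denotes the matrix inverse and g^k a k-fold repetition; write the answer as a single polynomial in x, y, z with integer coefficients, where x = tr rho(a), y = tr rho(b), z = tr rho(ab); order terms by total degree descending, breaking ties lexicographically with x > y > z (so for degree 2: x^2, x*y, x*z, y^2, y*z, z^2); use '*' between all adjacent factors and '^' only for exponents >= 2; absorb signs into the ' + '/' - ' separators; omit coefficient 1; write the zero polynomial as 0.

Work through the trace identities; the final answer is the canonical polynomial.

x^2*y^3*z^2 - 2*x^3*y^2*z - 2*x*y^4*z - 2*x*y^2*z^3 + x^4*y + 2*x^2*y^3 + 3*x^2*y*z^2 + y^5 + 2*y^3*z^2 + y*z^4 - x^3*z + 4*x*y^2*z - x*z^3 - 5*x^2*y - 5*y^3 - 5*y*z^2 + 4*x*z + 5*y

tr(b^2) = tr(b)*tr(b) - tr(1)  (reduce the b square) = y^2 - 2
tr(b^3) = tr(b)*tr(b^2) - tr(b)  (reduce the b square) = y^3 - 3*y
reduce: tr(b a b) = tr(b)*tr(a b) - tr(a)  (reduce the b square) = y*z - x
so tr(b^2 a b) = tr(b)*tr(b a b) - tr(b a)  (reduce the b square) = y^2*z - x*y - z
reduce: tr(b^3 a b) = tr(b)*tr(b^2 a b) - tr(b^2 a)  (reduce the b square) = y^3*z - x*y^2 - 2*y*z + x
reduce: tr(a b a b) = tr(a b)*tr(a b) - tr(1)  (split on a) = z^2 - 2
tr(a b a) = tr(a)*tr(b a) - tr(b)  (reduce the a square) = x*z - y
tr(b a b a b) = tr(b)*tr(a b a b) - tr(a b a)  (reduce the b square) = y*z^2 - x*z - y
so tr(b^3 a b a) = tr(b)*tr(b a b a b) - tr(b a b a)  (reduce the b square) = y^2*z^2 - x*y*z - y^2 - z^2 + 2
reduce: tr(a^-1 b^3 a b) = tr(b^3 a b)*tr(a) - tr(b^3 a b a)  (eliminate a^-1) = x*y^3*z - x^2*y^2 - y^2*z^2 - x*y*z + x^2 + y^2 + z^2 - 2
reduce: tr(b^2 a b^-1 a^-1 b) = tr(a^-1 b^3 a)*tr(b) - tr(a^-1 b^3 a b)  (eliminate b^-1) = -x*y^3*z + x^2*y^2 + y^4 + y^2*z^2 + x*y*z - x^2 - 4*y^2 - z^2 + 2
so tr(a^2 b a b) = tr(a)*tr(b a b a) - tr(b a b)  (reduce the a square) = x*z^2 - y*z - x
so tr(a^2 b a) = tr(a)*tr(a b a) - tr(a b)  (reduce the a square) = x^2*z - x*y - z
tr(a b^2 a^2 b) = tr(b)*tr(a^2 b a b) - tr(a^2 b a)  (reduce the b square) = x*y*z^2 - x^2*z - y^2*z + z
so tr(a^2) = tr(a)*tr(a) - tr(1)  (reduce the a square) = x^2 - 2
reduce: tr(a^3) = tr(a)*tr(a^2) - tr(a)  (reduce the a square) = x^3 - 3*x
tr(a b^2 a^2) = tr(b)*tr(a^3 b) - tr(a^3)  (reduce the b square) = x^2*y*z - x^3 - x*y^2 - y*z + 3*x
so tr(a b^2 a b^2 a) = tr(b)*tr(a b^2 a^2 b) - tr(a b^2 a^2)  (reduce the b square) = x*y^2*z^2 - 2*x^2*y*z - y^3*z + x^3 + x*y^2 + 2*y*z - 3*x
tr(a b a b a b) = tr(a b)*tr(a b a b) - tr(a^-1 b^-1)  (split on a) = z^3 - 3*z
tr(a b a b^2 a b) = tr(b)*tr(a b a b a b) - tr(a b a b a)  (reduce the b square) = y*z^3 - x*z^2 - 2*y*z + x
reduce: tr(a b^2 a b^2 a b) = tr(b)*tr(a b a b^2 a b) - tr(a b a b^2 a)  (reduce the b square) = y^2*z^3 - 2*x*y*z^2 + x^2*z - y^2*z + x*y - z
reduce: tr(b^2 a b^2 a b^-1 a) = tr(a b^2 a b^2 a)*tr(b) - tr(a b^2 a b^2 a b)  (eliminate b^-1) = x*y^3*z^2 - 2*x^2*y^2*z - y^4*z - y^2*z^3 + x^3*y + x*y^3 + 2*x*y*z^2 - x^2*z + 3*y^2*z - 4*x*y + z
so tr(b a b^2 a b^-1 a^-1 b) = tr(b^2 a b^2 a b^-1)*tr(a) - tr(b^2 a b^2 a b^-1 a)  (eliminate a^-1) = -x*y^3*z^2 + 2*x^2*y^2*z + y^4*z + y^2*z^3 - x^3*y - x*y^3 - x*y*z^2 - 3*y^2*z + 3*x*y - z
tr(a b a b a b a b) = tr(a b a b)*tr(a b a b) - tr(1)  (split on a) = z^4 - 4*z^2 + 2
so tr(a b a b a b a) = tr(a)*tr(b a b a b a) - tr(b a b a b)  (reduce the a square) = x*z^3 - y*z^2 - 2*x*z + y
tr(b a b a b^2 a b a) = tr(b)*tr(a b a b a b a b) - tr(a b a b a b a)  (reduce the b square) = y*z^4 - x*z^3 - 3*y*z^2 + 2*x*z + y
tr(a^-1 b a b a b^2 a b) = tr(b a b a b^2 a b)*tr(a) - tr(b a b a b^2 a b a)  (eliminate a^-1) = x*y^2*z^3 - 2*x^2*y*z^2 - y*z^4 + x^3*z - x*y^2*z + x*z^3 + x^2*y + 3*y*z^2 - 3*x*z - y
tr(b a b^2 a b^-1 a^-1 b a) = tr(a^-1 b a b a b^2 a)*tr(b) - tr(a^-1 b a b a b^2 a b)  (eliminate b^-1) = -x*y^2*z^3 + 2*x^2*y*z^2 + y^3*z^2 + y*z^4 - x^3*z - x*z^3 - x^2*y - y^3 - 4*y*z^2 + 3*x*z + 3*y
so tr(a b^2 a b^-1 a^-1 b a^-1 b) = tr(b a b^2 a b^-1 a^-1 b)*tr(a) - tr(b a b^2 a b^-1 a^-1 b a)  (eliminate a^-1) = -x^2*y^3*z^2 + 2*x^3*y^2*z + x*y^4*z + 2*x*y^2*z^3 - x^4*y - x^2*y^3 - 3*x^2*y*z^2 - y^3*z^2 - y*z^4 + x^3*z - 3*x*y^2*z + x*z^3 + 4*x^2*y + y^3 + 4*y*z^2 - 4*x*z - 3*y
reduce: tr(b^-1 a b^2 a b^-1 a^-1 b a^-1) = tr(a b^2 a b^-1 a^-1 b a^-1)*tr(b) - tr(a b^2 a b^-1 a^-1 b a^-1 b)  (eliminate b^-1) = x^2*y^3*z^2 - 2*x^3*y^2*z - 2*x*y^4*z - 2*x*y^2*z^3 + x^4*y + 2*x^2*y^3 + 3*x^2*y*z^2 + y^5 + 2*y^3*z^2 + y*z^4 - x^3*z + 4*x*y^2*z - x*z^3 - 5*x^2*y - 5*y^3 - 5*y*z^2 + 4*x*z + 5*y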